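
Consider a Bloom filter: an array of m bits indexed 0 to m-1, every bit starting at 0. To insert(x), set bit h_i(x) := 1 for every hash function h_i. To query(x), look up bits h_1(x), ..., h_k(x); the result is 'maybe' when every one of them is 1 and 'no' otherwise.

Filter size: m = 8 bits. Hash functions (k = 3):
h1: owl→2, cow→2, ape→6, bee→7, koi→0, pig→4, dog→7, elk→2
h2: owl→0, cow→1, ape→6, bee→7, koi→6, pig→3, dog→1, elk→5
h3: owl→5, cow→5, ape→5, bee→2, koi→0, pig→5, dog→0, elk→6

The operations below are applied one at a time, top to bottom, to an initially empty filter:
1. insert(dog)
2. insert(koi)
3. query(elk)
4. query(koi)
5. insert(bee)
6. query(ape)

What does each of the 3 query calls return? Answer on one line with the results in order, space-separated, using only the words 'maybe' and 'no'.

Answer: no maybe no

Derivation:
Start: bits=00000000
Op 1: insert dog -> sets bits 0 1 7 -> bits=11000001
Op 2: insert koi -> sets bits 0 6 -> bits=11000011
Op 3: query elk -> checks bit2=0, bit5=0, bit6=1 (has a 0) -> no
Op 4: query koi -> checks bit0=1, bit6=1 (all 1) -> maybe
Op 5: insert bee -> sets bits 2 7 -> bits=11100011
Op 6: query ape -> checks bit5=0, bit6=1 (has a 0) -> no
Query results in order: no maybe no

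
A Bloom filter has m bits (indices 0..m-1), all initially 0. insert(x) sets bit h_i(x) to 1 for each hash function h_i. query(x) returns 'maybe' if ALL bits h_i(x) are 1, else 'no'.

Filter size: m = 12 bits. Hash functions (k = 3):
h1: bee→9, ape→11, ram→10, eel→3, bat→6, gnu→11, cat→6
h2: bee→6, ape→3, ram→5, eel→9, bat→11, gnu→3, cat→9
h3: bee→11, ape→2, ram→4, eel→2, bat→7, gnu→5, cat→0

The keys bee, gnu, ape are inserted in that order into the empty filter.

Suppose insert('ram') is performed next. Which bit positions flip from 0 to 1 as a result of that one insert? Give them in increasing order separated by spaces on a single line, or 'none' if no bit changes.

Answer: 4 10

Derivation:
Start: bits=000000000000
After insert 'bee': sets bits 6 9 11 -> bits=000000100101
After insert 'gnu': sets bits 3 5 11 -> bits=000101100101
After insert 'ape': sets bits 2 3 11 -> bits=001101100101
insert 'ram' would touch bits 4 5 10; currently bit4=0, bit5=1, bit10=0
Bits that are 0 among those (would change 0->1): 4 10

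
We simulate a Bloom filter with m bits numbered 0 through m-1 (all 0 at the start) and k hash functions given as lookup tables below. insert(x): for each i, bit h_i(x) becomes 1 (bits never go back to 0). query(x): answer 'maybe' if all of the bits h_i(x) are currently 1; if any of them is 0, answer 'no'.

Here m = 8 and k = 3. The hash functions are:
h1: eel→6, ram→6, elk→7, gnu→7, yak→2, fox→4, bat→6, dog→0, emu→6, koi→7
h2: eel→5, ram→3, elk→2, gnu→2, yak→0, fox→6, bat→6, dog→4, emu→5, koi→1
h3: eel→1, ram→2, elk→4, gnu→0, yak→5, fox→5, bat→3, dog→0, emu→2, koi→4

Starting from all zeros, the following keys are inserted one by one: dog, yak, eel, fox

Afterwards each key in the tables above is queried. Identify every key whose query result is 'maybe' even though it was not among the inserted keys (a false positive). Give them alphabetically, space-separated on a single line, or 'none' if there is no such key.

Answer: emu

Derivation:
Start: bits=00000000
After insert 'dog': sets bits 0 4 -> bits=10001000
After insert 'yak': sets bits 0 2 5 -> bits=10101100
After insert 'eel': sets bits 1 5 6 -> bits=11101110
After insert 'fox': sets bits 4 5 6 -> bits=11101110
Not inserted: bat elk emu gnu koi ram — query each against bits=11101110:
query bat: checks bit3=0, bit6=1 (has a 0) -> no => not a false positive
query elk: checks bit2=1, bit4=1, bit7=0 (has a 0) -> no => not a false positive
query emu: checks bit2=1, bit5=1, bit6=1 (all 1) -> maybe => FALSE POSITIVE
query gnu: checks bit0=1, bit2=1, bit7=0 (has a 0) -> no => not a false positive
query koi: checks bit1=1, bit4=1, bit7=0 (has a 0) -> no => not a false positive
query ram: checks bit2=1, bit3=0, bit6=1 (has a 0) -> no => not a false positive
False positives (alphabetical): emu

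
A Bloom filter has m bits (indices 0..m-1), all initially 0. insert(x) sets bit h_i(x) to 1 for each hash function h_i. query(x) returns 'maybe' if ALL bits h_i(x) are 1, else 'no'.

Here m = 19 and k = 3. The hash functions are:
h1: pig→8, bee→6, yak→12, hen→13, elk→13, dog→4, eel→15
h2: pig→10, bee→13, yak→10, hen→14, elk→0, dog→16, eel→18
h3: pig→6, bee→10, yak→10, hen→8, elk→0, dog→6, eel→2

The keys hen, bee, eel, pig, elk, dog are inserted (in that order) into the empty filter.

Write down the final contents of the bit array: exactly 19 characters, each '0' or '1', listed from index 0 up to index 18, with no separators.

Start: bits=0000000000000000000
After insert 'hen': sets bits 8 13 14 -> bits=0000000010000110000
After insert 'bee': sets bits 6 10 13 -> bits=0000001010100110000
After insert 'eel': sets bits 2 15 18 -> bits=0010001010100111001
After insert 'pig': sets bits 6 8 10 -> bits=0010001010100111001
After insert 'elk': sets bits 0 13 -> bits=1010001010100111001
After insert 'dog': sets bits 4 6 16 -> bits=1010101010100111101

Answer: 1010101010100111101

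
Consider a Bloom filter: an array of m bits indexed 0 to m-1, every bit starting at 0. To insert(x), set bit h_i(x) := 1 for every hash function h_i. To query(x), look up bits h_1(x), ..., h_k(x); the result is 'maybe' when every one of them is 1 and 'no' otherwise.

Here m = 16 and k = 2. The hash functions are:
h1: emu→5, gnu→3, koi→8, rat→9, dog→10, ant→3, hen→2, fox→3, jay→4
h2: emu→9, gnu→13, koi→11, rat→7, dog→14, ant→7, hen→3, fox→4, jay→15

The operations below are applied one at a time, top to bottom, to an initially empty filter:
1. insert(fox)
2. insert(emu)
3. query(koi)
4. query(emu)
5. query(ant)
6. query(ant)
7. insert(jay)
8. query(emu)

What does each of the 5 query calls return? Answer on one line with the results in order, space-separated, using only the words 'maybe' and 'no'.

Start: bits=0000000000000000
Op 1: insert fox -> sets bits 3 4 -> bits=0001100000000000
Op 2: insert emu -> sets bits 5 9 -> bits=0001110001000000
Op 3: query koi -> checks bit8=0, bit11=0 (has a 0) -> no
Op 4: query emu -> checks bit5=1, bit9=1 (all 1) -> maybe
Op 5: query ant -> checks bit3=1, bit7=0 (has a 0) -> no
Op 6: query ant -> checks bit3=1, bit7=0 (has a 0) -> no
Op 7: insert jay -> sets bits 4 15 -> bits=0001110001000001
Op 8: query emu -> checks bit5=1, bit9=1 (all 1) -> maybe
Query results in order: no maybe no no maybe

Answer: no maybe no no maybe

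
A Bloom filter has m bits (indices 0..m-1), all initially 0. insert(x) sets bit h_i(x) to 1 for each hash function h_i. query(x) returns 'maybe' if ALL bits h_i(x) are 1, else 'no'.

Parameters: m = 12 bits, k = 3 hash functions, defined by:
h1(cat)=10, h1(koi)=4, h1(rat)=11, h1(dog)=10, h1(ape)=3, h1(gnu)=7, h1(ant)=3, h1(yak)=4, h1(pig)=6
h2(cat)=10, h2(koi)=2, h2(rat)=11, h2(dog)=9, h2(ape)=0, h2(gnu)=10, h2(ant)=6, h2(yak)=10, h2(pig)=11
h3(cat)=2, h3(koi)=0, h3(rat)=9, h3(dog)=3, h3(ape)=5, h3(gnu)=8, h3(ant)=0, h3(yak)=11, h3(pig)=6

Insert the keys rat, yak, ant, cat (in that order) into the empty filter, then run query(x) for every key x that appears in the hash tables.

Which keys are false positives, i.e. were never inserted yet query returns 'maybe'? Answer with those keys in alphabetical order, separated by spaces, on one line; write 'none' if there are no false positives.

Answer: dog koi pig

Derivation:
Start: bits=000000000000
After insert 'rat': sets bits 9 11 -> bits=000000000101
After insert 'yak': sets bits 4 10 11 -> bits=000010000111
After insert 'ant': sets bits 0 3 6 -> bits=100110100111
After insert 'cat': sets bits 2 10 -> bits=101110100111
Not inserted: ape dog gnu koi pig — query each against bits=101110100111:
query ape: checks bit0=1, bit3=1, bit5=0 (has a 0) -> no => not a false positive
query dog: checks bit3=1, bit9=1, bit10=1 (all 1) -> maybe => FALSE POSITIVE
query gnu: checks bit7=0, bit8=0, bit10=1 (has a 0) -> no => not a false positive
query koi: checks bit0=1, bit2=1, bit4=1 (all 1) -> maybe => FALSE POSITIVE
query pig: checks bit6=1, bit11=1 (all 1) -> maybe => FALSE POSITIVE
False positives (alphabetical): dog koi pig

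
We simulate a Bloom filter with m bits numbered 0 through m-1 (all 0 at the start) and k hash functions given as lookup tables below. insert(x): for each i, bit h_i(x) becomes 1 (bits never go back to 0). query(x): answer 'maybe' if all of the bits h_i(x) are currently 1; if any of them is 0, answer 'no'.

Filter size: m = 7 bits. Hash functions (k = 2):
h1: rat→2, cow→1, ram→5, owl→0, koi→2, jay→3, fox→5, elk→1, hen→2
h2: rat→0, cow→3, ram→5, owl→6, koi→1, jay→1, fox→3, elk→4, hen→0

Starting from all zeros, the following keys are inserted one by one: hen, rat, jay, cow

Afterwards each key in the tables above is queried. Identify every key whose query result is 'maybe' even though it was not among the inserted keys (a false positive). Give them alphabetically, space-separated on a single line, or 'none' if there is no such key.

Answer: koi

Derivation:
Start: bits=0000000
After insert 'hen': sets bits 0 2 -> bits=1010000
After insert 'rat': sets bits 0 2 -> bits=1010000
After insert 'jay': sets bits 1 3 -> bits=1111000
After insert 'cow': sets bits 1 3 -> bits=1111000
Not inserted: elk fox koi owl ram — query each against bits=1111000:
query elk: checks bit1=1, bit4=0 (has a 0) -> no => not a false positive
query fox: checks bit3=1, bit5=0 (has a 0) -> no => not a false positive
query koi: checks bit1=1, bit2=1 (all 1) -> maybe => FALSE POSITIVE
query owl: checks bit0=1, bit6=0 (has a 0) -> no => not a false positive
query ram: checks bit5=0 (has a 0) -> no => not a false positive
False positives (alphabetical): koi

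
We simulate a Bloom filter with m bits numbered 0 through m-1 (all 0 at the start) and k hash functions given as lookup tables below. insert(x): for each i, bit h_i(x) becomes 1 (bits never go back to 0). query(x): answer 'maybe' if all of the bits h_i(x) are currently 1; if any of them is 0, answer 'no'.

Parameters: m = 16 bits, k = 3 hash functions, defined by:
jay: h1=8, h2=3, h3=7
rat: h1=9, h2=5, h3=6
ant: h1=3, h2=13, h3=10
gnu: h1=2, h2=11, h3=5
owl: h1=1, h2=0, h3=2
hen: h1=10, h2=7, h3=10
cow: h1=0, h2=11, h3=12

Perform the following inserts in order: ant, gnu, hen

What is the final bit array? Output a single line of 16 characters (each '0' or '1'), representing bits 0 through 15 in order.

Answer: 0011010100110100

Derivation:
Start: bits=0000000000000000
After insert 'ant': sets bits 3 10 13 -> bits=0001000000100100
After insert 'gnu': sets bits 2 5 11 -> bits=0011010000110100
After insert 'hen': sets bits 7 10 -> bits=0011010100110100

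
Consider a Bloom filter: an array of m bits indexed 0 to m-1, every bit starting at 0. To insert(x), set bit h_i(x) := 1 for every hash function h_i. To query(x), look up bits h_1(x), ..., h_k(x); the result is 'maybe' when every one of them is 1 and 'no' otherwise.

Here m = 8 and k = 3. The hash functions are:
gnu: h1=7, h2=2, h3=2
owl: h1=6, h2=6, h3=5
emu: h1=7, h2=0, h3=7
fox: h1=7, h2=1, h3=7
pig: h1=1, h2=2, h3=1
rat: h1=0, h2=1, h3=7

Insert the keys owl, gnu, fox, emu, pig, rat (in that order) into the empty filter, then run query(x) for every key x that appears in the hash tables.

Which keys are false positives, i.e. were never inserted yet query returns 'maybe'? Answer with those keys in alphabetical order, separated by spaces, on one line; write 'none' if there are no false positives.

Answer: none

Derivation:
Start: bits=00000000
After insert 'owl': sets bits 5 6 -> bits=00000110
After insert 'gnu': sets bits 2 7 -> bits=00100111
After insert 'fox': sets bits 1 7 -> bits=01100111
After insert 'emu': sets bits 0 7 -> bits=11100111
After insert 'pig': sets bits 1 2 -> bits=11100111
After insert 'rat': sets bits 0 1 7 -> bits=11100111
Not inserted: (none) — query each against bits=11100111:
False positives (alphabetical): none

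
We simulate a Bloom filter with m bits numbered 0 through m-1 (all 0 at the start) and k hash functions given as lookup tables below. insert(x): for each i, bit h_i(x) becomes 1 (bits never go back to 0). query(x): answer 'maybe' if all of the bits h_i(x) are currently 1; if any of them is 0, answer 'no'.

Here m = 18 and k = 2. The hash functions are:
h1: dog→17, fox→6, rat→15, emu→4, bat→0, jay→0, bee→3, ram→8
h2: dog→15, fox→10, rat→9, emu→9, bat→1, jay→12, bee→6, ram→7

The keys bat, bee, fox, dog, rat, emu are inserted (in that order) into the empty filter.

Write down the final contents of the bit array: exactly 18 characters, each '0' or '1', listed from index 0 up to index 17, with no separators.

Answer: 110110100110000101

Derivation:
Start: bits=000000000000000000
After insert 'bat': sets bits 0 1 -> bits=110000000000000000
After insert 'bee': sets bits 3 6 -> bits=110100100000000000
After insert 'fox': sets bits 6 10 -> bits=110100100010000000
After insert 'dog': sets bits 15 17 -> bits=110100100010000101
After insert 'rat': sets bits 9 15 -> bits=110100100110000101
After insert 'emu': sets bits 4 9 -> bits=110110100110000101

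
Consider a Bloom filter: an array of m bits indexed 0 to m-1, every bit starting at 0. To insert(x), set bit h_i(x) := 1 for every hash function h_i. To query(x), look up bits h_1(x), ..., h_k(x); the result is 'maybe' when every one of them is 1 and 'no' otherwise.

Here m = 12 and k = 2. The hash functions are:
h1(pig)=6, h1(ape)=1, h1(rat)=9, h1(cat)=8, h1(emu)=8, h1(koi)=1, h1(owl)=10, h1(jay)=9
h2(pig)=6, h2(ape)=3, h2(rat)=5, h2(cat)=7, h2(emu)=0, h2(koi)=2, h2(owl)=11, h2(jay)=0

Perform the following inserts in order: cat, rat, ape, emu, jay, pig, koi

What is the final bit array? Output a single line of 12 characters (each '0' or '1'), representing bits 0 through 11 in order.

Start: bits=000000000000
After insert 'cat': sets bits 7 8 -> bits=000000011000
After insert 'rat': sets bits 5 9 -> bits=000001011100
After insert 'ape': sets bits 1 3 -> bits=010101011100
After insert 'emu': sets bits 0 8 -> bits=110101011100
After insert 'jay': sets bits 0 9 -> bits=110101011100
After insert 'pig': sets bits 6 -> bits=110101111100
After insert 'koi': sets bits 1 2 -> bits=111101111100

Answer: 111101111100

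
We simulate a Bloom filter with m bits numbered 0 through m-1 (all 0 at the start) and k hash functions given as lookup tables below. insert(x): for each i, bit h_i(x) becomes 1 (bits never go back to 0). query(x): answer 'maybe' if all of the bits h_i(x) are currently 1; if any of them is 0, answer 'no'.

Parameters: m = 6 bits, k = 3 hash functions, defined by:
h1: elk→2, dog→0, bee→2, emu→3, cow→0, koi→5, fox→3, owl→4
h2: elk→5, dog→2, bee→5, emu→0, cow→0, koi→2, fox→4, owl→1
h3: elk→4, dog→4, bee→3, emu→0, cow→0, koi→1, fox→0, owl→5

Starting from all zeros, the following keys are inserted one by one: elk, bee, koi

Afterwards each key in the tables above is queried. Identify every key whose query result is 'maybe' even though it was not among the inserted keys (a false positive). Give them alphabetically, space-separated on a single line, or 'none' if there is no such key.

Start: bits=000000
After insert 'elk': sets bits 2 4 5 -> bits=001011
After insert 'bee': sets bits 2 3 5 -> bits=001111
After insert 'koi': sets bits 1 2 5 -> bits=011111
Not inserted: cow dog emu fox owl — query each against bits=011111:
query cow: checks bit0=0 (has a 0) -> no => not a false positive
query dog: checks bit0=0, bit2=1, bit4=1 (has a 0) -> no => not a false positive
query emu: checks bit0=0, bit3=1 (has a 0) -> no => not a false positive
query fox: checks bit0=0, bit3=1, bit4=1 (has a 0) -> no => not a false positive
query owl: checks bit1=1, bit4=1, bit5=1 (all 1) -> maybe => FALSE POSITIVE
False positives (alphabetical): owl

Answer: owl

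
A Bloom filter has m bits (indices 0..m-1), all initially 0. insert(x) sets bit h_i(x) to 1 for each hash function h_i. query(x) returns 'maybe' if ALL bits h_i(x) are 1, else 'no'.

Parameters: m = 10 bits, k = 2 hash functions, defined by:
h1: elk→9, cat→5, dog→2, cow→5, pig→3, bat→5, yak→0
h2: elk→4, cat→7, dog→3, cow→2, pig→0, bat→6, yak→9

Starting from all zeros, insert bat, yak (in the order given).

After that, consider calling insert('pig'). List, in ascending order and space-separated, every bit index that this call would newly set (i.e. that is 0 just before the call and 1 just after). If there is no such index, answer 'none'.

Answer: 3

Derivation:
Start: bits=0000000000
After insert 'bat': sets bits 5 6 -> bits=0000011000
After insert 'yak': sets bits 0 9 -> bits=1000011001
insert 'pig' would touch bits 0 3; currently bit0=1, bit3=0
Bits that are 0 among those (would change 0->1): 3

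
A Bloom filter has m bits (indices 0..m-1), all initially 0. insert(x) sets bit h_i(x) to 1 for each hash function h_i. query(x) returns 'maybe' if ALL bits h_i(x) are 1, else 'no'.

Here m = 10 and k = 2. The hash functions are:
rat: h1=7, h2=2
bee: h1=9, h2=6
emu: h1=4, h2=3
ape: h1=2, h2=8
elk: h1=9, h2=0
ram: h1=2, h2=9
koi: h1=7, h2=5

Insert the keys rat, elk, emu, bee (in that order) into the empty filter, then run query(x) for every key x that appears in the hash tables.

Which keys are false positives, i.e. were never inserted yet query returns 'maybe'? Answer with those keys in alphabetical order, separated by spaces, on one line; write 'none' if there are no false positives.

Start: bits=0000000000
After insert 'rat': sets bits 2 7 -> bits=0010000100
After insert 'elk': sets bits 0 9 -> bits=1010000101
After insert 'emu': sets bits 3 4 -> bits=1011100101
After insert 'bee': sets bits 6 9 -> bits=1011101101
Not inserted: ape koi ram — query each against bits=1011101101:
query ape: checks bit2=1, bit8=0 (has a 0) -> no => not a false positive
query koi: checks bit5=0, bit7=1 (has a 0) -> no => not a false positive
query ram: checks bit2=1, bit9=1 (all 1) -> maybe => FALSE POSITIVE
False positives (alphabetical): ram

Answer: ram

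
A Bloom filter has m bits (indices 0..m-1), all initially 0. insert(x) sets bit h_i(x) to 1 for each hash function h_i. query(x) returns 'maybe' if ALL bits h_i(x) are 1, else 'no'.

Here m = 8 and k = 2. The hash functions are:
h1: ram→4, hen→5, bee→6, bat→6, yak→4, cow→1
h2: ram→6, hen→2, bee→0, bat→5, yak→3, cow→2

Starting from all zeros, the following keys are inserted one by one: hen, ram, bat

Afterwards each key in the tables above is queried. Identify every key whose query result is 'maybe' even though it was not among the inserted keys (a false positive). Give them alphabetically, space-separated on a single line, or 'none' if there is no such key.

Answer: none

Derivation:
Start: bits=00000000
After insert 'hen': sets bits 2 5 -> bits=00100100
After insert 'ram': sets bits 4 6 -> bits=00101110
After insert 'bat': sets bits 5 6 -> bits=00101110
Not inserted: bee cow yak — query each against bits=00101110:
query bee: checks bit0=0, bit6=1 (has a 0) -> no => not a false positive
query cow: checks bit1=0, bit2=1 (has a 0) -> no => not a false positive
query yak: checks bit3=0, bit4=1 (has a 0) -> no => not a false positive
False positives (alphabetical): none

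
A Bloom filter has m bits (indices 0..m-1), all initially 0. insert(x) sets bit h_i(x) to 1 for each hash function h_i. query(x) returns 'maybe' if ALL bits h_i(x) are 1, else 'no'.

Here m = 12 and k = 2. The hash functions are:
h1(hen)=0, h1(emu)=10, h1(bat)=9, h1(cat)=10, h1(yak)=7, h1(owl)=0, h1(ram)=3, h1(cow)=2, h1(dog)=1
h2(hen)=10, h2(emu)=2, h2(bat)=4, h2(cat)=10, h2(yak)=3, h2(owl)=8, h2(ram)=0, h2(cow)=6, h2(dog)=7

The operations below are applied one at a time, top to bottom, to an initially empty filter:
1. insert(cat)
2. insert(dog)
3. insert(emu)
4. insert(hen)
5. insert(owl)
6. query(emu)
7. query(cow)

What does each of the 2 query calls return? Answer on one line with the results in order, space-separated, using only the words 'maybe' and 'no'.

Start: bits=000000000000
Op 1: insert cat -> sets bits 10 -> bits=000000000010
Op 2: insert dog -> sets bits 1 7 -> bits=010000010010
Op 3: insert emu -> sets bits 2 10 -> bits=011000010010
Op 4: insert hen -> sets bits 0 10 -> bits=111000010010
Op 5: insert owl -> sets bits 0 8 -> bits=111000011010
Op 6: query emu -> checks bit2=1, bit10=1 (all 1) -> maybe
Op 7: query cow -> checks bit2=1, bit6=0 (has a 0) -> no
Query results in order: maybe no

Answer: maybe no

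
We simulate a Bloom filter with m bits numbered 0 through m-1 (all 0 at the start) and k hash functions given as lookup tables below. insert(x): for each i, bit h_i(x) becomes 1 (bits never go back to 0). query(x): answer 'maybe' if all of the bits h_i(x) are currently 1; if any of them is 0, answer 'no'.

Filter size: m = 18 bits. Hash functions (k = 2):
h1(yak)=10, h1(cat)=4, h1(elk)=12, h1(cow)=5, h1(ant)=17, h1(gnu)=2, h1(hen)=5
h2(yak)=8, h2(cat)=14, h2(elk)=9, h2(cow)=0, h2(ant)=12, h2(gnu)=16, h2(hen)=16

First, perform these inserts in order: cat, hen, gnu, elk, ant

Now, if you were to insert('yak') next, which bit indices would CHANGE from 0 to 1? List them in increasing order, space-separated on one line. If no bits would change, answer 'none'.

Answer: 8 10

Derivation:
Start: bits=000000000000000000
After insert 'cat': sets bits 4 14 -> bits=000010000000001000
After insert 'hen': sets bits 5 16 -> bits=000011000000001010
After insert 'gnu': sets bits 2 16 -> bits=001011000000001010
After insert 'elk': sets bits 9 12 -> bits=001011000100101010
After insert 'ant': sets bits 12 17 -> bits=001011000100101011
insert 'yak' would touch bits 8 10; currently bit8=0, bit10=0
Bits that are 0 among those (would change 0->1): 8 10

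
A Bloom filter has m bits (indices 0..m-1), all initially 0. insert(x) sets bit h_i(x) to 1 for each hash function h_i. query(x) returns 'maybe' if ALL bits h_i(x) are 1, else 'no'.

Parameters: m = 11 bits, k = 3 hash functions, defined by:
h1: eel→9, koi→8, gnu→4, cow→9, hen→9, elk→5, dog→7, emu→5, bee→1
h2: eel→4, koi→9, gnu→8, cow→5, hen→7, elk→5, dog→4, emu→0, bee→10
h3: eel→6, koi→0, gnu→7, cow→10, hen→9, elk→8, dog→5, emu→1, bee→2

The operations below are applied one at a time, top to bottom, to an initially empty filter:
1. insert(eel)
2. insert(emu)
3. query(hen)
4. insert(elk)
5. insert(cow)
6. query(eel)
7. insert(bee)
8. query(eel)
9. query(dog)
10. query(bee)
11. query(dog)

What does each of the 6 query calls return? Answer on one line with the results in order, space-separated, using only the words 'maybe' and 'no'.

Start: bits=00000000000
Op 1: insert eel -> sets bits 4 6 9 -> bits=00001010010
Op 2: insert emu -> sets bits 0 1 5 -> bits=11001110010
Op 3: query hen -> checks bit7=0, bit9=1 (has a 0) -> no
Op 4: insert elk -> sets bits 5 8 -> bits=11001110110
Op 5: insert cow -> sets bits 5 9 10 -> bits=11001110111
Op 6: query eel -> checks bit4=1, bit6=1, bit9=1 (all 1) -> maybe
Op 7: insert bee -> sets bits 1 2 10 -> bits=11101110111
Op 8: query eel -> checks bit4=1, bit6=1, bit9=1 (all 1) -> maybe
Op 9: query dog -> checks bit4=1, bit5=1, bit7=0 (has a 0) -> no
Op 10: query bee -> checks bit1=1, bit2=1, bit10=1 (all 1) -> maybe
Op 11: query dog -> checks bit4=1, bit5=1, bit7=0 (has a 0) -> no
Query results in order: no maybe maybe no maybe no

Answer: no maybe maybe no maybe no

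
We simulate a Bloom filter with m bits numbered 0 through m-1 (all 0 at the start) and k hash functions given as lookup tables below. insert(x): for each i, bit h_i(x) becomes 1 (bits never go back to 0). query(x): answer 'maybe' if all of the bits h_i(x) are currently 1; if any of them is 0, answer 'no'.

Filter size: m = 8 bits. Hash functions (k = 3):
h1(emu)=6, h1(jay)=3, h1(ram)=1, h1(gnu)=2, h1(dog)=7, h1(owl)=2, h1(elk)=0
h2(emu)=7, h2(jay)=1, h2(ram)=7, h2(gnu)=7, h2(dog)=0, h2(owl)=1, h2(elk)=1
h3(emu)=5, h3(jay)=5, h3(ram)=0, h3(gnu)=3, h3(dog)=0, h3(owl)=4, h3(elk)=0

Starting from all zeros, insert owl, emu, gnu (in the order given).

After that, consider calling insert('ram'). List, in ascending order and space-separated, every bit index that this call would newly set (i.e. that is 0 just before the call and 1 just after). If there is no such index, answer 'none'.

Start: bits=00000000
After insert 'owl': sets bits 1 2 4 -> bits=01101000
After insert 'emu': sets bits 5 6 7 -> bits=01101111
After insert 'gnu': sets bits 2 3 7 -> bits=01111111
insert 'ram' would touch bits 0 1 7; currently bit0=0, bit1=1, bit7=1
Bits that are 0 among those (would change 0->1): 0

Answer: 0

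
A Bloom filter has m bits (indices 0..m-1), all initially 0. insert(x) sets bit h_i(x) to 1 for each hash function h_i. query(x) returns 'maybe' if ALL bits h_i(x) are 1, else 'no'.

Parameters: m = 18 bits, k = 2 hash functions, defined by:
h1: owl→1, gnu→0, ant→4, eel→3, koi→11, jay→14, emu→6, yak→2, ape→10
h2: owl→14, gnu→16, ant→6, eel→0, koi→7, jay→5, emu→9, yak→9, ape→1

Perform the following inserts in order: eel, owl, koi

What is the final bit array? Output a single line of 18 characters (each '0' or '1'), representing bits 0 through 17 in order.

Answer: 110100010001001000

Derivation:
Start: bits=000000000000000000
After insert 'eel': sets bits 0 3 -> bits=100100000000000000
After insert 'owl': sets bits 1 14 -> bits=110100000000001000
After insert 'koi': sets bits 7 11 -> bits=110100010001001000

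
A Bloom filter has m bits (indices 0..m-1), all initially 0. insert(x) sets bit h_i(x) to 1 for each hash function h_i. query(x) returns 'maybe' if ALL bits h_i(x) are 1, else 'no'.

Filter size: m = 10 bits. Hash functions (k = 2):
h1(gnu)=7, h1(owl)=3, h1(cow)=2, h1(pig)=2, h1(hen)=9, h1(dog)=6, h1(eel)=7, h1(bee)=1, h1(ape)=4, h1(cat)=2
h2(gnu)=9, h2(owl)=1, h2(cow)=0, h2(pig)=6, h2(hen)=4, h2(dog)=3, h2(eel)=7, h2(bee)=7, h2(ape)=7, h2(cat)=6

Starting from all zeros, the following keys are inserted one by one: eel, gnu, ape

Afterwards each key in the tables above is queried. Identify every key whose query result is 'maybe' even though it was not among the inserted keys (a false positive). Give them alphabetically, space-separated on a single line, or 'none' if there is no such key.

Answer: hen

Derivation:
Start: bits=0000000000
After insert 'eel': sets bits 7 -> bits=0000000100
After insert 'gnu': sets bits 7 9 -> bits=0000000101
After insert 'ape': sets bits 4 7 -> bits=0000100101
Not inserted: bee cat cow dog hen owl pig — query each against bits=0000100101:
query bee: checks bit1=0, bit7=1 (has a 0) -> no => not a false positive
query cat: checks bit2=0, bit6=0 (has a 0) -> no => not a false positive
query cow: checks bit0=0, bit2=0 (has a 0) -> no => not a false positive
query dog: checks bit3=0, bit6=0 (has a 0) -> no => not a false positive
query hen: checks bit4=1, bit9=1 (all 1) -> maybe => FALSE POSITIVE
query owl: checks bit1=0, bit3=0 (has a 0) -> no => not a false positive
query pig: checks bit2=0, bit6=0 (has a 0) -> no => not a false positive
False positives (alphabetical): hen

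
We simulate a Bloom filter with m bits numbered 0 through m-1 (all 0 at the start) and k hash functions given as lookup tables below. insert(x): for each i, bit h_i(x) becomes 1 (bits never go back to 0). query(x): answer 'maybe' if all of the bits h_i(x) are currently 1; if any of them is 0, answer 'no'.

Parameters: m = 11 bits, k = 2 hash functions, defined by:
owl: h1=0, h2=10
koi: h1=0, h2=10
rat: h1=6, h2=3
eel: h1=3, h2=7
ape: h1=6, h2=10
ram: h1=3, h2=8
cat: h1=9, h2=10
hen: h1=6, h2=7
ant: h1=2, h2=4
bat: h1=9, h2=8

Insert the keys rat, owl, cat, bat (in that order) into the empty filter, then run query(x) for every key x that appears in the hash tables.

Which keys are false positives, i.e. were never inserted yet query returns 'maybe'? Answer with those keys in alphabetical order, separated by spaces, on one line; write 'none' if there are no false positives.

Start: bits=00000000000
After insert 'rat': sets bits 3 6 -> bits=00010010000
After insert 'owl': sets bits 0 10 -> bits=10010010001
After insert 'cat': sets bits 9 10 -> bits=10010010011
After insert 'bat': sets bits 8 9 -> bits=10010010111
Not inserted: ant ape eel hen koi ram — query each against bits=10010010111:
query ant: checks bit2=0, bit4=0 (has a 0) -> no => not a false positive
query ape: checks bit6=1, bit10=1 (all 1) -> maybe => FALSE POSITIVE
query eel: checks bit3=1, bit7=0 (has a 0) -> no => not a false positive
query hen: checks bit6=1, bit7=0 (has a 0) -> no => not a false positive
query koi: checks bit0=1, bit10=1 (all 1) -> maybe => FALSE POSITIVE
query ram: checks bit3=1, bit8=1 (all 1) -> maybe => FALSE POSITIVE
False positives (alphabetical): ape koi ram

Answer: ape koi ram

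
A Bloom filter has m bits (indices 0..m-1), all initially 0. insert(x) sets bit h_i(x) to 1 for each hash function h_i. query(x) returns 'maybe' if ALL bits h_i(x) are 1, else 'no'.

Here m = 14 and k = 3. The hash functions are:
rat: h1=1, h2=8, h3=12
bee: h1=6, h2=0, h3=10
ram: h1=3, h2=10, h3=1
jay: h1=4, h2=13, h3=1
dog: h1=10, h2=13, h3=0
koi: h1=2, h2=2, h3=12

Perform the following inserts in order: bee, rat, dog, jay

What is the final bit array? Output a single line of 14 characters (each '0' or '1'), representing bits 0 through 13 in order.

Answer: 11001010101011

Derivation:
Start: bits=00000000000000
After insert 'bee': sets bits 0 6 10 -> bits=10000010001000
After insert 'rat': sets bits 1 8 12 -> bits=11000010101010
After insert 'dog': sets bits 0 10 13 -> bits=11000010101011
After insert 'jay': sets bits 1 4 13 -> bits=11001010101011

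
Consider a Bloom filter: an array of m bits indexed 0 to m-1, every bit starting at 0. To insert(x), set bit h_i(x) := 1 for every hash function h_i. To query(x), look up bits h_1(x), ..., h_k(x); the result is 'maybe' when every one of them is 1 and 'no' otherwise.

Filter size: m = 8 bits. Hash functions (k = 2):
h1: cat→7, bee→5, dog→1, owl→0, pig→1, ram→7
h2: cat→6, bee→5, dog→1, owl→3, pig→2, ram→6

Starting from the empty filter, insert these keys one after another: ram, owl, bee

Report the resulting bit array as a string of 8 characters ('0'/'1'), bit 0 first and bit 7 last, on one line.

Start: bits=00000000
After insert 'ram': sets bits 6 7 -> bits=00000011
After insert 'owl': sets bits 0 3 -> bits=10010011
After insert 'bee': sets bits 5 -> bits=10010111

Answer: 10010111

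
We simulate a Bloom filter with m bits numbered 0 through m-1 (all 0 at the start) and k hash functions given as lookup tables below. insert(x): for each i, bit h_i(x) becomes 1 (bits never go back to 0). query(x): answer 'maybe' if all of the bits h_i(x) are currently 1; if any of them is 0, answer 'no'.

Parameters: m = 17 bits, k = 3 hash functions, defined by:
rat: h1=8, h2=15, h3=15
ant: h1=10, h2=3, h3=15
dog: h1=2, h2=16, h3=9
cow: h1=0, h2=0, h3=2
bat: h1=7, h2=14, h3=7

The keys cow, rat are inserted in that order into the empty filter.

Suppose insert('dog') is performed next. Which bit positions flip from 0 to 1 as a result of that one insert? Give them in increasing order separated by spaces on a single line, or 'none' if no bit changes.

Answer: 9 16

Derivation:
Start: bits=00000000000000000
After insert 'cow': sets bits 0 2 -> bits=10100000000000000
After insert 'rat': sets bits 8 15 -> bits=10100000100000010
insert 'dog' would touch bits 2 9 16; currently bit2=1, bit9=0, bit16=0
Bits that are 0 among those (would change 0->1): 9 16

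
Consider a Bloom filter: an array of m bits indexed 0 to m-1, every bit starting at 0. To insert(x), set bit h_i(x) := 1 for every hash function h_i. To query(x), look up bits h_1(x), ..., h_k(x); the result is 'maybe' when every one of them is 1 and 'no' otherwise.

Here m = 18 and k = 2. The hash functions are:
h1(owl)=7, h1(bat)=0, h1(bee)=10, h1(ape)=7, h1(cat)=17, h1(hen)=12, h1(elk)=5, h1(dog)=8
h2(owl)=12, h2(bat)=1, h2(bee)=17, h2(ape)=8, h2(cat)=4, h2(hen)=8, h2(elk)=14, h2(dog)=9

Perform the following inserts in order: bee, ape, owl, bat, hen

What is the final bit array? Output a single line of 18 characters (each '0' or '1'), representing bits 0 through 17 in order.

Start: bits=000000000000000000
After insert 'bee': sets bits 10 17 -> bits=000000000010000001
After insert 'ape': sets bits 7 8 -> bits=000000011010000001
After insert 'owl': sets bits 7 12 -> bits=000000011010100001
After insert 'bat': sets bits 0 1 -> bits=110000011010100001
After insert 'hen': sets bits 8 12 -> bits=110000011010100001

Answer: 110000011010100001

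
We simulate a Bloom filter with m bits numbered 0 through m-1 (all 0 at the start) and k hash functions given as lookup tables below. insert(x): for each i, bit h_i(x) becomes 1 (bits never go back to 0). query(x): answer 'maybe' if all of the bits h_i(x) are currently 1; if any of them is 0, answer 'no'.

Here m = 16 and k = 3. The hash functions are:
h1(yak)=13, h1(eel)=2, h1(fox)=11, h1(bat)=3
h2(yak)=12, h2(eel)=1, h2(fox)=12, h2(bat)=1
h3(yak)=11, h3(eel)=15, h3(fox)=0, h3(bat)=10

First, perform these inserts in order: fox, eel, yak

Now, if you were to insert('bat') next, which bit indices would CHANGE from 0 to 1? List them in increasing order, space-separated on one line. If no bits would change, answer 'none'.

Answer: 3 10

Derivation:
Start: bits=0000000000000000
After insert 'fox': sets bits 0 11 12 -> bits=1000000000011000
After insert 'eel': sets bits 1 2 15 -> bits=1110000000011001
After insert 'yak': sets bits 11 12 13 -> bits=1110000000011101
insert 'bat' would touch bits 1 3 10; currently bit1=1, bit3=0, bit10=0
Bits that are 0 among those (would change 0->1): 3 10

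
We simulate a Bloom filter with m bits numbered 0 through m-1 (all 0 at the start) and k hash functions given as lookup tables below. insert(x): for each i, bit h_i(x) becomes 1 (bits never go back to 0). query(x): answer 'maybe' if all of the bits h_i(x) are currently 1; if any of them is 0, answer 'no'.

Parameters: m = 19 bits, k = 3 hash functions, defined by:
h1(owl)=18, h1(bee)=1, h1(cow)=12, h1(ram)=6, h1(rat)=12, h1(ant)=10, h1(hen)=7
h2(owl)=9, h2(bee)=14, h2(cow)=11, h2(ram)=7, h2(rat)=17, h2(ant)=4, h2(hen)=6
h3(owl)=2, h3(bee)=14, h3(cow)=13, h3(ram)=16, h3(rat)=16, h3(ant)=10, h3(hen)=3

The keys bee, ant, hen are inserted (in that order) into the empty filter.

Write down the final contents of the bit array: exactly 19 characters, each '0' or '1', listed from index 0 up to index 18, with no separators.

Answer: 0101101100100010000

Derivation:
Start: bits=0000000000000000000
After insert 'bee': sets bits 1 14 -> bits=0100000000000010000
After insert 'ant': sets bits 4 10 -> bits=0100100000100010000
After insert 'hen': sets bits 3 6 7 -> bits=0101101100100010000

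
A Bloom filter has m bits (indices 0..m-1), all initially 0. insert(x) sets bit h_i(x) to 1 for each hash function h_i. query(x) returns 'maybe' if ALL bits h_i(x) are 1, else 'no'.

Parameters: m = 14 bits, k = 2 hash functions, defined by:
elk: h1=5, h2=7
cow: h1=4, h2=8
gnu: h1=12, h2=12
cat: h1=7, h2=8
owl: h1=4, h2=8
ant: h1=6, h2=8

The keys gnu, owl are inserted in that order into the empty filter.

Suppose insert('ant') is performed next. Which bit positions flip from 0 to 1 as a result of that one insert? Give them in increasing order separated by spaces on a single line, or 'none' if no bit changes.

Start: bits=00000000000000
After insert 'gnu': sets bits 12 -> bits=00000000000010
After insert 'owl': sets bits 4 8 -> bits=00001000100010
insert 'ant' would touch bits 6 8; currently bit6=0, bit8=1
Bits that are 0 among those (would change 0->1): 6

Answer: 6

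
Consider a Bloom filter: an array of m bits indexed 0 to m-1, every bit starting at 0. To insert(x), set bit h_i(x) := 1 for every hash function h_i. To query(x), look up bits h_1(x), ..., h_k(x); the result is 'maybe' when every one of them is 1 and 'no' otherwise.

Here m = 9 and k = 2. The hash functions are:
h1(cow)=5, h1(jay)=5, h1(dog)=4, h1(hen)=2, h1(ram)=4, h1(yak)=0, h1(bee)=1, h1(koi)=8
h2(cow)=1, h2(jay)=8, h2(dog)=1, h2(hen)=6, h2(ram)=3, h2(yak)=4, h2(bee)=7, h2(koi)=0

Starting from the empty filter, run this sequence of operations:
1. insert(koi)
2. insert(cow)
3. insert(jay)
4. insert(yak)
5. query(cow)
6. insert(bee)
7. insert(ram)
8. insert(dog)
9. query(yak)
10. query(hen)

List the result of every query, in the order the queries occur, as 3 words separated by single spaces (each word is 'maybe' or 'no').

Answer: maybe maybe no

Derivation:
Start: bits=000000000
Op 1: insert koi -> sets bits 0 8 -> bits=100000001
Op 2: insert cow -> sets bits 1 5 -> bits=110001001
Op 3: insert jay -> sets bits 5 8 -> bits=110001001
Op 4: insert yak -> sets bits 0 4 -> bits=110011001
Op 5: query cow -> checks bit1=1, bit5=1 (all 1) -> maybe
Op 6: insert bee -> sets bits 1 7 -> bits=110011011
Op 7: insert ram -> sets bits 3 4 -> bits=110111011
Op 8: insert dog -> sets bits 1 4 -> bits=110111011
Op 9: query yak -> checks bit0=1, bit4=1 (all 1) -> maybe
Op 10: query hen -> checks bit2=0, bit6=0 (has a 0) -> no
Query results in order: maybe maybe no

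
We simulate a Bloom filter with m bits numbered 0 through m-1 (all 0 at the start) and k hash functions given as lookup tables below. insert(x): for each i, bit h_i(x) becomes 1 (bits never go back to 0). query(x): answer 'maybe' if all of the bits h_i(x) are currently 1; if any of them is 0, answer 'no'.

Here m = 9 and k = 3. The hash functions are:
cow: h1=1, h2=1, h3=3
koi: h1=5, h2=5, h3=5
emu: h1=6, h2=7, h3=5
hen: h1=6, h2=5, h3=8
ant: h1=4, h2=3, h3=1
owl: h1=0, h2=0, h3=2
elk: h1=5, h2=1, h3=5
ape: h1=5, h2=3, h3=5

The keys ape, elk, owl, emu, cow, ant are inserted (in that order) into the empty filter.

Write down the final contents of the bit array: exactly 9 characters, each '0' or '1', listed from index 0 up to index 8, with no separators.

Answer: 111111110

Derivation:
Start: bits=000000000
After insert 'ape': sets bits 3 5 -> bits=000101000
After insert 'elk': sets bits 1 5 -> bits=010101000
After insert 'owl': sets bits 0 2 -> bits=111101000
After insert 'emu': sets bits 5 6 7 -> bits=111101110
After insert 'cow': sets bits 1 3 -> bits=111101110
After insert 'ant': sets bits 1 3 4 -> bits=111111110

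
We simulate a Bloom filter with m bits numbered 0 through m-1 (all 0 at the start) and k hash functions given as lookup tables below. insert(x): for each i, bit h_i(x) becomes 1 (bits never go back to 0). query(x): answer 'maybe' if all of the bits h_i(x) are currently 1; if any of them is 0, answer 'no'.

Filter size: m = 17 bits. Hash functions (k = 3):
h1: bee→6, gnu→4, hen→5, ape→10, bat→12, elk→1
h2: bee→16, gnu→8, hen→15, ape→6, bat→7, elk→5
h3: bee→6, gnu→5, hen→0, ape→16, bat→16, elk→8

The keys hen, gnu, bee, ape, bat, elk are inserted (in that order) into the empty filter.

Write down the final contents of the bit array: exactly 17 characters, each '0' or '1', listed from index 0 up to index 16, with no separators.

Answer: 11001111101010011

Derivation:
Start: bits=00000000000000000
After insert 'hen': sets bits 0 5 15 -> bits=10000100000000010
After insert 'gnu': sets bits 4 5 8 -> bits=10001100100000010
After insert 'bee': sets bits 6 16 -> bits=10001110100000011
After insert 'ape': sets bits 6 10 16 -> bits=10001110101000011
After insert 'bat': sets bits 7 12 16 -> bits=10001111101010011
After insert 'elk': sets bits 1 5 8 -> bits=11001111101010011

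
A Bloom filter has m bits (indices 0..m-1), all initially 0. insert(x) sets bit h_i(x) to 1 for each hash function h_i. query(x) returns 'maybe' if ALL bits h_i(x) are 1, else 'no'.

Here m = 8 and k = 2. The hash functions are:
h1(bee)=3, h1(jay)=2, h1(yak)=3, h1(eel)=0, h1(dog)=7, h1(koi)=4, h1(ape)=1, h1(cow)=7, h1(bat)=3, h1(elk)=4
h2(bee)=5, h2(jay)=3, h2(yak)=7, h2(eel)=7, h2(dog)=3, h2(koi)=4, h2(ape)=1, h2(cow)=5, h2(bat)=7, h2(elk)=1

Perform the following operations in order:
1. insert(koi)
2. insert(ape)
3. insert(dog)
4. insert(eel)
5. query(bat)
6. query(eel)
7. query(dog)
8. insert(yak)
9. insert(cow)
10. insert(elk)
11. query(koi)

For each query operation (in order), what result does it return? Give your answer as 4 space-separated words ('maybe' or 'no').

Answer: maybe maybe maybe maybe

Derivation:
Start: bits=00000000
Op 1: insert koi -> sets bits 4 -> bits=00001000
Op 2: insert ape -> sets bits 1 -> bits=01001000
Op 3: insert dog -> sets bits 3 7 -> bits=01011001
Op 4: insert eel -> sets bits 0 7 -> bits=11011001
Op 5: query bat -> checks bit3=1, bit7=1 (all 1) -> maybe
Op 6: query eel -> checks bit0=1, bit7=1 (all 1) -> maybe
Op 7: query dog -> checks bit3=1, bit7=1 (all 1) -> maybe
Op 8: insert yak -> sets bits 3 7 -> bits=11011001
Op 9: insert cow -> sets bits 5 7 -> bits=11011101
Op 10: insert elk -> sets bits 1 4 -> bits=11011101
Op 11: query koi -> checks bit4=1 (all 1) -> maybe
Query results in order: maybe maybe maybe maybe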